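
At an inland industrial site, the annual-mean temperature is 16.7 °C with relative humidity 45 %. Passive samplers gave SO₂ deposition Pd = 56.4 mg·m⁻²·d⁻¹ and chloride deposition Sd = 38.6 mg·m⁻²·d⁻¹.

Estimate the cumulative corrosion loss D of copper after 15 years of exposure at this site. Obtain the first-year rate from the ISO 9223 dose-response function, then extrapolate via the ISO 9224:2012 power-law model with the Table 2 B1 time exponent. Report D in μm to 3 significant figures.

copper: f(T) = -0.080·(T−10) [T>10 °C] = -0.5360
  sulphur-dioxide contribution → 0.1259 μm/a
  chloride contribution → 0.3148 μm/a
  ⇒ r_corr(copper) = 0.4407 μm/a
Power-law: D(15) = r_corr · 15^0.667
  D(15) = 0.4407 × 15^0.667 = 0.4407 × 6.088 = 2.683 μm

D(15) = 2.68 μm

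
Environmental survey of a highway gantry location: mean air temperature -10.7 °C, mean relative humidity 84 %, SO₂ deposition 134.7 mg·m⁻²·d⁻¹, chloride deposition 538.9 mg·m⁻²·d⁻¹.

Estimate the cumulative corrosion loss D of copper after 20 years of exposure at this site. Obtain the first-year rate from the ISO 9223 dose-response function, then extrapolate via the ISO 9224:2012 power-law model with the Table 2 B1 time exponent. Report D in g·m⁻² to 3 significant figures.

D(20) = 58.2 g·m⁻²

copper: T≤10 °C ⇒ hinge +0.126·(-10.7−10) = -2.6082
  Pd branch = 0.0053·Pd^0.26·e^(0.059·RH+f) = 0.1984 μm/a
  Cl⁻ term: 0.01025·538.9^0.27·exp(0.036·84+0.049·-10.7) = 0.6821
  sum: 0.1984 + 0.6821 → r_corr = 0.8805 μm/a
ISO 9224: D(t) = r_corr · t^b with b = 0.667 (copper, B1)
  D(20) = 0.8805 × 20^0.667 = 0.8805 × 7.375 = 6.494 μm
  Mass loss = 6.494 μm × 8.96 g/cm³ = 58.19 g·m⁻²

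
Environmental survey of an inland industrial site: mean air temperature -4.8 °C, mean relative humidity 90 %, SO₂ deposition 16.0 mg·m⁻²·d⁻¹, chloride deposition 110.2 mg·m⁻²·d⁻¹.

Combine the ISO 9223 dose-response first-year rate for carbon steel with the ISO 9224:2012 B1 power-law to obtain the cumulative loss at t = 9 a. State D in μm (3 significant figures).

carbon steel: T≤10 °C ⇒ hinge +0.150·(-4.8−10) = -2.2200
  SO₂ term: 1.77·16.0^0.52·exp(0.02·90-2.2200) = 4.917
  Sd branch = 0.102·Sd^0.62·e^(0.033·RH+0.04·T) = 30.28 μm/a
  r_corr = 4.917 + 30.28 = 35.2 μm/a
ISO 9224: D(t) = r_corr · t^b with b = 0.523 (carbon steel, B1)
  D(9) = 35.2 × 9^0.523 = 35.2 × 3.156 = 111.1 μm

D(9) = 111 μm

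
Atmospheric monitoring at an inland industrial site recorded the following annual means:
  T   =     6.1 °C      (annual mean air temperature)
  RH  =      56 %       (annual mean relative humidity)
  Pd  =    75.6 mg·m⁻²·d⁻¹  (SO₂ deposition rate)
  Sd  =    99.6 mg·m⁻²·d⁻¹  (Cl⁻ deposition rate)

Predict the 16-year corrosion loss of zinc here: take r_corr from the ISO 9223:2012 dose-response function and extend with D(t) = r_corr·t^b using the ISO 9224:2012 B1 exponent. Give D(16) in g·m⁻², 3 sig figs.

D(16) = 110 g·m⁻²

zinc: f(T) = +0.038·(T−10) [T≤10 °C] = -0.1482
  Pd branch = 0.0129·Pd^0.44·e^(0.046·RH+f) = 0.9807 μm/a
  Sd branch = 0.0175·Sd^0.57·e^(0.008·RH+0.085·T) = 0.6336 μm/a
  r_corr = 0.9807 + 0.6336 = 1.614 μm/a
Power-law: D(16) = r_corr · 16^0.813
  D(16) = 1.614 × 16^0.813 = 1.614 × 9.527 = 15.38 μm
  Mass loss = 15.38 μm × 7.14 g/cm³ = 109.8 g·m⁻²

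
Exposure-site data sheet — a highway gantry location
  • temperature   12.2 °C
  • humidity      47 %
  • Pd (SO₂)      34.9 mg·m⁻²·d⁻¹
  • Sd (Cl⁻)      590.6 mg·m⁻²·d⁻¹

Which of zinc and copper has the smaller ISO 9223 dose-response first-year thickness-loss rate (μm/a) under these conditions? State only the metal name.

copper

zinc: T>10 °C ⇒ hinge -0.071·(12.2−10) = -0.1562
  sulphur-dioxide contribution → 0.4577 μm/a
  chloride contribution → 2.731 μm/a
  ⇒ r_corr(zinc) = 3.189 μm/a
copper: temperature factor f = -0.080·(2.2) = -0.1760
  sulphur-dioxide contribution → 0.1792 μm/a
  chloride contribution → 0.5668 μm/a
  ⇒ r_corr(copper) = 0.746 μm/a
Ordering by μm/a: zinc (3.19) > copper (0.746)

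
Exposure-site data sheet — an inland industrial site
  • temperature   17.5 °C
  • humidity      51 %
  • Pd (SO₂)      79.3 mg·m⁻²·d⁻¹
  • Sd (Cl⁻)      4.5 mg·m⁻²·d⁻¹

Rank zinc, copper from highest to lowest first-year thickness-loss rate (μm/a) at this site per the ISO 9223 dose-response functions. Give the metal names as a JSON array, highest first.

["zinc", "copper"]

zinc: T>10 °C ⇒ hinge -0.071·(17.5−10) = -0.5325
  Pd branch = 0.0129·Pd^0.44·e^(0.046·RH+f) = 0.5418 μm/a
  Cl⁻ term: 0.0175·4.5^0.57·exp(0.008·51+0.085·17.5) = 0.2745
  r_corr = 0.5418 + 0.2745 = 0.8164 μm/a
copper: f(T) = -0.080·(T−10) [T>10 °C] = -0.6000
  SO₂ term: 0.0053·79.3^0.26·exp(0.059·51-0.6000) = 0.1838
  Cl⁻ term: 0.01025·4.5^0.27·exp(0.036·51+0.049·17.5) = 0.2274
  sum: 0.1838 + 0.2274 → r_corr = 0.4112 μm/a
Ordering by μm/a: zinc (0.816) > copper (0.411)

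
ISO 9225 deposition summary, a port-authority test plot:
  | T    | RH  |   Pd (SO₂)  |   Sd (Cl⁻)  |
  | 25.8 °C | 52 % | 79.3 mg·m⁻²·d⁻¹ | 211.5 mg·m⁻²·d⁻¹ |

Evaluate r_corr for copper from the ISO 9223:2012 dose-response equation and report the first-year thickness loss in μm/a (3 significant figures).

r_corr = 1.10 μm/a

copper: temperature factor f = -0.080·(15.8) = -1.2640
  sulphur-dioxide contribution → 0.1004 μm/a
  chloride contribution → 1.001 μm/a
  total first-year rate 1.102 μm/a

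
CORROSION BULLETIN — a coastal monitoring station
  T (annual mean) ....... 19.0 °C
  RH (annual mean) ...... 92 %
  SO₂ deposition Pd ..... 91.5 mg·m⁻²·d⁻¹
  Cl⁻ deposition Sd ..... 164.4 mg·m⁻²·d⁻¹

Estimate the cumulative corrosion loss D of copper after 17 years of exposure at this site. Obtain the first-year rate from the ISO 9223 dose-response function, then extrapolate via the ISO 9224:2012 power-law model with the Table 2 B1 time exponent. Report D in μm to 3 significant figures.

copper: f(T) = -0.080·(T−10) [T>10 °C] = -0.7200
  Pd branch = 0.0053·Pd^0.26·e^(0.059·RH+f) = 1.901 μm/a
  Sd branch = 0.01025·Sd^0.27·e^(0.036·RH+0.049·T) = 2.83 μm/a
  r_corr = 1.901 + 2.83 = 4.73 μm/a
ISO 9224: D(t) = r_corr · t^b with b = 0.667 (copper, B1)
  D(17) = 4.73 × 17^0.667 = 4.73 × 6.618 = 31.3 μm

D(17) = 31.3 μm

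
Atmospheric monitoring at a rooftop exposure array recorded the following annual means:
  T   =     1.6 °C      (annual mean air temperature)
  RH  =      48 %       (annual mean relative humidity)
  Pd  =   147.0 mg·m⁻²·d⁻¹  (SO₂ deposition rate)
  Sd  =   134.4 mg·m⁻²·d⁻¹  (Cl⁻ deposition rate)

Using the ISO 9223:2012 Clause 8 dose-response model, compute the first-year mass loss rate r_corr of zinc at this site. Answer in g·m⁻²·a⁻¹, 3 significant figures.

r_corr = 8.91 g·m⁻²·a⁻¹

zinc: f(T) = +0.038·(T−10) [T≤10 °C] = -0.3192
  SO₂ term: 0.0129·147.0^0.44·exp(0.046·48-0.3192) = 0.7665
  Sd branch = 0.0175·Sd^0.57·e^(0.008·RH+0.085·T) = 0.4809 μm/a
  r_corr = 0.7665 + 0.4809 = 1.247 μm/a
Convert to mass loss: 1.247 μm/a × 7.14 g/cm³ = 8.906 g·m⁻²·a⁻¹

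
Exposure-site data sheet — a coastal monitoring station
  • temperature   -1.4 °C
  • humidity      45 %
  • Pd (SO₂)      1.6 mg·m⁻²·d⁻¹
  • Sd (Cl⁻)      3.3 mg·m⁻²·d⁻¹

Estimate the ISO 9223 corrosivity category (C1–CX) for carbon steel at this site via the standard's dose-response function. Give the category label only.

C2

carbon steel: temperature factor f = +0.150·(-11.4) = -1.7100
  Pd branch = 1.77·Pd^0.52·e^(0.02·RH+f) = 1.005 μm/a
  Sd branch = 0.102·Sd^0.62·e^(0.033·RH+0.04·T) = 0.8927 μm/a
  r_corr = 1.005 + 0.8927 = 1.898 μm/a
ISO 9223 Table 2 (carbon steel): 1.3 < 1.9 ≤ 25 μm/a ⇒ C2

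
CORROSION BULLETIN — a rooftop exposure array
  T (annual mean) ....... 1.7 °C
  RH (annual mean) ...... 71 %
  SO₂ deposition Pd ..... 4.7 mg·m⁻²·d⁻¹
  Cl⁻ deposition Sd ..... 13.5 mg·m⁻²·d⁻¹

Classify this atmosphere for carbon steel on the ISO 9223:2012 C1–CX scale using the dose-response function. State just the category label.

carbon steel: T≤10 °C ⇒ hinge +0.150·(1.7−10) = -1.2450
  Pd branch = 1.77·Pd^0.52·e^(0.02·RH+f) = 4.715 μm/a
  Sd branch = 0.102·Sd^0.62·e^(0.033·RH+0.04·T) = 5.708 μm/a
  sum: 4.715 + 5.708 → r_corr = 10.42 μm/a
ISO 9223 Table 2 (carbon steel): 1.3 < 10.4 ≤ 25 μm/a ⇒ C2

C2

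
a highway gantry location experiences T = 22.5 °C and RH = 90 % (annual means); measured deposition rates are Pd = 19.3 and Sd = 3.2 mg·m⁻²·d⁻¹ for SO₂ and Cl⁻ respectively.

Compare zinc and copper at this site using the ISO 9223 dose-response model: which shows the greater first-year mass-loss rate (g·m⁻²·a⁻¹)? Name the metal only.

copper

zinc: T>10 °C ⇒ hinge -0.071·(22.5−10) = -0.8875
  Pd branch = 0.0129·Pd^0.44·e^(0.046·RH+f) = 1.227 μm/a
  Cl⁻ term: 0.0175·3.2^0.57·exp(0.008·90+0.085·22.5) = 0.4723
  sum: 1.227 + 0.4723 → r_corr = 1.699 μm/a
  mass loss = 1.699 μm/a × 7.14 g/cm³ = 12.13 g·m⁻²·a⁻¹
copper: f(T) = -0.080·(T−10) [T>10 °C] = -1.0000
  SO₂ term: 0.0053·19.3^0.26·exp(0.059·90-1.0000) = 0.8518
  Sd branch = 0.01025·Sd^0.27·e^(0.036·RH+0.049·T) = 1.079 μm/a
  sum: 0.8518 + 1.079 → r_corr = 1.931 μm/a
  mass loss = 1.931 μm/a × 8.96 g/cm³ = 17.3 g·m⁻²·a⁻¹
Ordering by g·m⁻²·a⁻¹: copper (17.3) > zinc (12.1)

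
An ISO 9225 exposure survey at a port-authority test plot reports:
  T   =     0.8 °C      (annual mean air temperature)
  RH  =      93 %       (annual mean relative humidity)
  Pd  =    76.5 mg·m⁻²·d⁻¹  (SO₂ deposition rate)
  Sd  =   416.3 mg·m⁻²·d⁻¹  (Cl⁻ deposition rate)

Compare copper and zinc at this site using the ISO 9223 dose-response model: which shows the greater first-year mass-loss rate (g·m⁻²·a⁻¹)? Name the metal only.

copper: f(T) = +0.126·(T−10) [T≤10 °C] = -1.1592
  Pd branch = 0.0053·Pd^0.26·e^(0.059·RH+f) = 1.24 μm/a
  Sd branch = 0.01025·Sd^0.27·e^(0.036·RH+0.049·T) = 1.545 μm/a
  sum: 1.24 + 1.545 → r_corr = 2.786 μm/a
  mass loss = 2.786 μm/a × 8.96 g/cm³ = 24.96 g·m⁻²·a⁻¹
zinc: f(T) = +0.038·(T−10) [T≤10 °C] = -0.3496
  Pd branch = 0.0129·Pd^0.44·e^(0.046·RH+f) = 4.421 μm/a
  Sd branch = 0.0175·Sd^0.57·e^(0.008·RH+0.085·T) = 1.227 μm/a
  r_corr = 4.421 + 1.227 = 5.647 μm/a
  mass loss = 5.647 μm/a × 7.14 g/cm³ = 40.32 g·m⁻²·a⁻¹
Ordering by g·m⁻²·a⁻¹: zinc (40.3) > copper (25)

zinc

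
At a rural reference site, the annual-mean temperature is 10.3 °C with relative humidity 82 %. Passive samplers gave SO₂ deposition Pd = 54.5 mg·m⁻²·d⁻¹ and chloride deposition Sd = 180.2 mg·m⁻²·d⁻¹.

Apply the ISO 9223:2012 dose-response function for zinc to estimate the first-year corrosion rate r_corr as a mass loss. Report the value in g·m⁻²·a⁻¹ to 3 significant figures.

r_corr = 33.9 g·m⁻²·a⁻¹

zinc: T>10 °C ⇒ hinge -0.071·(10.3−10) = -0.0213
  SO₂ term: 0.0129·54.5^0.44·exp(0.046·82-0.0213) = 3.188
  Cl⁻ term: 0.0175·180.2^0.57·exp(0.008·82+0.085·10.3) = 1.563
  r_corr = 3.188 + 1.563 = 4.751 μm/a
Convert to mass loss: 4.751 μm/a × 7.14 g/cm³ = 33.92 g·m⁻²·a⁻¹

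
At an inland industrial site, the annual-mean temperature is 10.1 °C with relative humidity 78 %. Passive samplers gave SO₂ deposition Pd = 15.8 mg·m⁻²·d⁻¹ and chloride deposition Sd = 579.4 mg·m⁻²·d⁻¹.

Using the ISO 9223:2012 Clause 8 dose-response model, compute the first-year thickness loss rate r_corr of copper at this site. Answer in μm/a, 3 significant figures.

copper: T>10 °C ⇒ hinge -0.080·(10.1−10) = -0.0080
  SO₂ term: 0.0053·15.8^0.26·exp(0.059·78-0.0080) = 1.074
  Sd branch = 0.01025·Sd^0.27·e^(0.036·RH+0.049·T) = 1.553 μm/a
  r_corr = 1.074 + 1.553 = 2.627 μm/a

r_corr = 2.63 μm/a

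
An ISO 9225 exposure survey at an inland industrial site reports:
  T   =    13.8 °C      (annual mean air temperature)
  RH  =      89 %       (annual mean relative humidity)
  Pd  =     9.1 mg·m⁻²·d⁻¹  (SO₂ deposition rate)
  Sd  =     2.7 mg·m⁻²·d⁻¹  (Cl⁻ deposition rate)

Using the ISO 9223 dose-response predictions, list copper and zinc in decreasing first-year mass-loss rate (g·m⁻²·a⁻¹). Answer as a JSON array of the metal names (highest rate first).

copper: T>10 °C ⇒ hinge -0.080·(13.8−10) = -0.3040
  sulphur-dioxide contribution → 1.325 μm/a
  chloride contribution → 0.6491 μm/a
  total first-year rate 1.974 μm/a
  mass loss = 1.974 μm/a × 8.96 g/cm³ = 17.68 g·m⁻²·a⁻¹
zinc: T>10 °C ⇒ hinge -0.071·(13.8−10) = -0.2698
  sulphur-dioxide contribution → 1.561 μm/a
  chloride contribution → 0.203 μm/a
  total first-year rate 1.764 μm/a
  mass loss = 1.764 μm/a × 7.14 g/cm³ = 12.6 g·m⁻²·a⁻¹
Ordering by g·m⁻²·a⁻¹: copper (17.7) > zinc (12.6)

["copper", "zinc"]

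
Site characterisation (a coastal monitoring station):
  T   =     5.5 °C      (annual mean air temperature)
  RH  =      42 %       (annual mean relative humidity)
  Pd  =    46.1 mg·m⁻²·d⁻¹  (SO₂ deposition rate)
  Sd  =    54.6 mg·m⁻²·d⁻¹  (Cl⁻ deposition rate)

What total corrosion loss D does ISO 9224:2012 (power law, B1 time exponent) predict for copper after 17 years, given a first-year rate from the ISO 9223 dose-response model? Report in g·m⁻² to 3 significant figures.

copper: temperature factor f = +0.126·(-4.5) = -0.5670
  Pd branch = 0.0053·Pd^0.26·e^(0.059·RH+f) = 0.097 μm/a
  Sd branch = 0.01025·Sd^0.27·e^(0.036·RH+0.049·T) = 0.1793 μm/a
  sum: 0.097 + 0.1793 → r_corr = 0.2763 μm/a
ISO 9224: D(t) = r_corr · t^b with b = 0.667 (copper, B1)
  D(17) = 0.2763 × 17^0.667 = 0.2763 × 6.618 = 1.828 μm
  Mass loss = 1.828 μm × 8.96 g/cm³ = 16.38 g·m⁻²

D(17) = 16.4 g·m⁻²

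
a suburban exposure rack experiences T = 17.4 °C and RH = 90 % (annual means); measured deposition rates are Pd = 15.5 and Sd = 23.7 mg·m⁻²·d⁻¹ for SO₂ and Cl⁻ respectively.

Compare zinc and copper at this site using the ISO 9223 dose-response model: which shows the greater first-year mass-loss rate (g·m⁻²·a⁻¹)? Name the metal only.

copper

zinc: f(T) = -0.071·(T−10) [T>10 °C] = -0.5254
  sulphur-dioxide contribution → 1.6 μm/a
  chloride contribution → 0.9586 μm/a
  ⇒ r_corr(zinc) = 2.559 μm/a
  mass loss = 2.559 μm/a × 7.14 g/cm³ = 18.27 g·m⁻²·a⁻¹
copper: f(T) = -0.080·(T−10) [T>10 °C] = -0.5920
  sulphur-dioxide contribution → 1.21 μm/a
  chloride contribution → 1.443 μm/a
  ⇒ r_corr(copper) = 2.653 μm/a
  mass loss = 2.653 μm/a × 8.96 g/cm³ = 23.77 g·m⁻²·a⁻¹
Ordering by g·m⁻²·a⁻¹: copper (23.8) > zinc (18.3)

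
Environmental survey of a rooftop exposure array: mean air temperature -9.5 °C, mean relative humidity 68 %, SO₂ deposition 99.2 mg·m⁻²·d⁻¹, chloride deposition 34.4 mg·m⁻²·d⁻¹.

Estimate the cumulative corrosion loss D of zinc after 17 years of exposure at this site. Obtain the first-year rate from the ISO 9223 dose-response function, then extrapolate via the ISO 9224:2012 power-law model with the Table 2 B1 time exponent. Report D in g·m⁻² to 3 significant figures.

D(17) = 83.0 g·m⁻²

zinc: temperature factor f = +0.038·(-19.5) = -0.7410
  sulphur-dioxide contribution → 1.061 μm/a
  chloride contribution → 0.101 μm/a
  ⇒ r_corr(zinc) = 1.162 μm/a
ISO 9224: D(t) = r_corr · t^b with b = 0.813 (zinc, B1)
  D(17) = 1.162 × 17^0.813 = 1.162 × 10.01 = 11.63 μm
  Mass loss = 11.63 μm × 7.14 g/cm³ = 83.04 g·m⁻²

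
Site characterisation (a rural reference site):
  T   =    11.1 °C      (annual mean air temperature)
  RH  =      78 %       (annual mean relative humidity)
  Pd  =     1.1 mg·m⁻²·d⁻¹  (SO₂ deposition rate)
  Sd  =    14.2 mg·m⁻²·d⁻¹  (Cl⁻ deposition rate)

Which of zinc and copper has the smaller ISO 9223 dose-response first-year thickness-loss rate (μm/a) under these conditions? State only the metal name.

zinc

zinc: T>10 °C ⇒ hinge -0.071·(11.1−10) = -0.0781
  SO₂ term: 0.0129·1.1^0.44·exp(0.046·78-0.0781) = 0.4499
  Sd branch = 0.0175·Sd^0.57·e^(0.008·RH+0.085·T) = 0.3807 μm/a
  r_corr = 0.4499 + 0.3807 = 0.8306 μm/a
copper: f(T) = -0.080·(T−10) [T>10 °C] = -0.0880
  Pd branch = 0.0053·Pd^0.26·e^(0.059·RH+f) = 0.496 μm/a
  Cl⁻ term: 0.01025·14.2^0.27·exp(0.036·78+0.049·11.1) = 0.5992
  sum: 0.496 + 0.5992 → r_corr = 1.095 μm/a
Ordering by μm/a: copper (1.1) > zinc (0.831)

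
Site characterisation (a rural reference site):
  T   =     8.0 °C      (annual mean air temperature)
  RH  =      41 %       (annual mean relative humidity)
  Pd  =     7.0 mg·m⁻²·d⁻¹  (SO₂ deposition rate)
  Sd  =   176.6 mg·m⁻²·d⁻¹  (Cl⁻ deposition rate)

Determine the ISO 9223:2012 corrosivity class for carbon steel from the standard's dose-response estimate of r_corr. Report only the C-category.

C2

carbon steel: f(T) = +0.150·(T−10) [T≤10 °C] = -0.3000
  Pd branch = 1.77·Pd^0.52·e^(0.02·RH+f) = 8.189 μm/a
  Cl⁻ term: 0.102·176.6^0.62·exp(0.033·41+0.04·8.0) = 13.44
  r_corr = 8.189 + 13.44 = 21.63 μm/a
ISO 9223 Table 2 (carbon steel): 1.3 < 21.6 ≤ 25 μm/a ⇒ C2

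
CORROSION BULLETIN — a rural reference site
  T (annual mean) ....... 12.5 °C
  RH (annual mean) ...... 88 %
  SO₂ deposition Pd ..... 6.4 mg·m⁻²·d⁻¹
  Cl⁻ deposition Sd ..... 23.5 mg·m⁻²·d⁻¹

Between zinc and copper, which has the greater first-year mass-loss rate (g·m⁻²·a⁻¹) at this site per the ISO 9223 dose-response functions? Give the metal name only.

zinc: f(T) = -0.071·(T−10) [T>10 °C] = -0.1775
  SO₂ term: 0.0129·6.4^0.44·exp(0.046·88-0.1775) = 1.4
  Cl⁻ term: 0.0175·23.5^0.57·exp(0.008·88+0.085·12.5) = 0.6191
  sum: 1.4 + 0.6191 → r_corr = 2.019 μm/a
  mass loss = 2.019 μm/a × 7.14 g/cm³ = 14.42 g·m⁻²·a⁻¹
copper: f(T) = -0.080·(T−10) [T>10 °C] = -0.2000
  SO₂ term: 0.0053·6.4^0.26·exp(0.059·88-0.2000) = 1.264
  Sd branch = 0.01025·Sd^0.27·e^(0.036·RH+0.049·T) = 1.054 μm/a
  r_corr = 1.264 + 1.054 = 2.318 μm/a
  mass loss = 2.318 μm/a × 8.96 g/cm³ = 20.77 g·m⁻²·a⁻¹
Ordering by g·m⁻²·a⁻¹: copper (20.8) > zinc (14.4)

copper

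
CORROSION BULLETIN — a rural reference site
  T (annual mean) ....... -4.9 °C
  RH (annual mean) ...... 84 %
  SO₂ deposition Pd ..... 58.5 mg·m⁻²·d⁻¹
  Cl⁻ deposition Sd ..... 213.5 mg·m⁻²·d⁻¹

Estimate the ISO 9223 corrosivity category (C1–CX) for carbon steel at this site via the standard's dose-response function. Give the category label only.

C3

carbon steel: f(T) = +0.150·(T−10) [T≤10 °C] = -2.2350
  sulphur-dioxide contribution → 8.431 μm/a
  chloride contribution → 37.29 μm/a
  ⇒ r_corr(carbon steel) = 45.72 μm/a
ISO 9223 Table 2 (carbon steel): 25 < 45.7 ≤ 50 μm/a ⇒ C3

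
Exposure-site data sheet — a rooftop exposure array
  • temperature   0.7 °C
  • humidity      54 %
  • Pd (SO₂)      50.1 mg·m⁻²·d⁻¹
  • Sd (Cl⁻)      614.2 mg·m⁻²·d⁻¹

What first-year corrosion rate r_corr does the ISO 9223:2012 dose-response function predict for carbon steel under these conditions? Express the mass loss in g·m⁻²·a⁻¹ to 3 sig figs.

r_corr = 340 g·m⁻²·a⁻¹

carbon steel: T≤10 °C ⇒ hinge +0.150·(0.7−10) = -1.3950
  SO₂ term: 1.77·50.1^0.52·exp(0.02·54-1.3950) = 9.887
  Sd branch = 0.102·Sd^0.62·e^(0.033·RH+0.04·T) = 33.38 μm/a
  r_corr = 9.887 + 33.38 = 43.26 μm/a
Convert to mass loss: 43.26 μm/a × 7.85 g/cm³ = 339.6 g·m⁻²·a⁻¹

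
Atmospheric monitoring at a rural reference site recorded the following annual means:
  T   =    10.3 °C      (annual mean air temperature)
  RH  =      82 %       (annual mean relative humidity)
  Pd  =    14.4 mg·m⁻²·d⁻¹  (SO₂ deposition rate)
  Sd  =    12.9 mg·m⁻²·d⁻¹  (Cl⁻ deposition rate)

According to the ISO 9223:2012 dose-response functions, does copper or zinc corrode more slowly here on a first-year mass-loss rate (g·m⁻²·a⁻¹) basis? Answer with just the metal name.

copper: temperature factor f = -0.080·(0.3) = -0.0240
  Pd branch = 0.0053·Pd^0.26·e^(0.059·RH+f) = 1.307 μm/a
  Sd branch = 0.01025·Sd^0.27·e^(0.036·RH+0.049·T) = 0.6483 μm/a
  sum: 1.307 + 0.6483 → r_corr = 1.955 μm/a
  mass loss = 1.955 μm/a × 8.96 g/cm³ = 17.52 g·m⁻²·a⁻¹
zinc: f(T) = -0.071·(T−10) [T>10 °C] = -0.0213
  SO₂ term: 0.0129·14.4^0.44·exp(0.046·82-0.0213) = 1.775
  Sd branch = 0.0175·Sd^0.57·e^(0.008·RH+0.085·T) = 0.3477 μm/a
  r_corr = 1.775 + 0.3477 = 2.123 μm/a
  mass loss = 2.123 μm/a × 7.14 g/cm³ = 15.16 g·m⁻²·a⁻¹
Ordering by g·m⁻²·a⁻¹: copper (17.5) > zinc (15.2)

zinc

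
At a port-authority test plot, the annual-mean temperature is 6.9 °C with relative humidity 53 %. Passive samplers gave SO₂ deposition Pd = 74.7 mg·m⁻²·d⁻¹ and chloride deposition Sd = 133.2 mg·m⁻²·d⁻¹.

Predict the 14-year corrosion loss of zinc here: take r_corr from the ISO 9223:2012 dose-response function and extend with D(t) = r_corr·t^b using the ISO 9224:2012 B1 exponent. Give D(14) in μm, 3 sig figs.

zinc: f(T) = +0.038·(T−10) [T≤10 °C] = -0.1178
  sulphur-dioxide contribution → 0.876 μm/a
  chloride contribution → 0.7814 μm/a
  total first-year rate 1.657 μm/a
ISO 9224: D(t) = r_corr · t^b with b = 0.813 (zinc, B1)
  D(14) = 1.657 × 14^0.813 = 1.657 × 8.547 = 14.17 μm

D(14) = 14.2 μm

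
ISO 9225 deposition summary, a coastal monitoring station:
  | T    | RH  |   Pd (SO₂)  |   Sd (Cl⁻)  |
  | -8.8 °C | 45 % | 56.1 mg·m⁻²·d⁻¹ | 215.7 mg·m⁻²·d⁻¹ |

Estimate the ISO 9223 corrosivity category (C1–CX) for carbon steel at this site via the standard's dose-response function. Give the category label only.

carbon steel: T≤10 °C ⇒ hinge +0.150·(-8.8−10) = -2.8200
  Pd branch = 1.77·Pd^0.52·e^(0.02·RH+f) = 2.107 μm/a
  Sd branch = 0.102·Sd^0.62·e^(0.033·RH+0.04·T) = 8.864 μm/a
  sum: 2.107 + 8.864 → r_corr = 10.97 μm/a
ISO 9223 Table 2 (carbon steel): 1.3 < 11 ≤ 25 μm/a ⇒ C2

C2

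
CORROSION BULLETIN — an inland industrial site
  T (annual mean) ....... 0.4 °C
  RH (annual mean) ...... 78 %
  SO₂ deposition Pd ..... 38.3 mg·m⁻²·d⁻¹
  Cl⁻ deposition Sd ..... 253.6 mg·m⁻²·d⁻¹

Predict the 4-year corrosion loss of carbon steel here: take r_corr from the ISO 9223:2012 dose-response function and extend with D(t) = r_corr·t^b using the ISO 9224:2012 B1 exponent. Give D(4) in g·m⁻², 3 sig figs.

carbon steel: temperature factor f = +0.150·(-9.6) = -1.4400
  SO₂ term: 1.77·38.3^0.52·exp(0.02·78-1.4400) = 13.28
  Sd branch = 0.102·Sd^0.62·e^(0.033·RH+0.04·T) = 42.07 μm/a
  sum: 13.28 + 42.07 → r_corr = 55.36 μm/a
Power-law: D(4) = r_corr · 4^0.523
  D(4) = 55.36 × 4^0.523 = 55.36 × 2.065 = 114.3 μm
  Mass loss = 114.3 μm × 7.85 g/cm³ = 897.3 g·m⁻²

D(4) = 897 g·m⁻²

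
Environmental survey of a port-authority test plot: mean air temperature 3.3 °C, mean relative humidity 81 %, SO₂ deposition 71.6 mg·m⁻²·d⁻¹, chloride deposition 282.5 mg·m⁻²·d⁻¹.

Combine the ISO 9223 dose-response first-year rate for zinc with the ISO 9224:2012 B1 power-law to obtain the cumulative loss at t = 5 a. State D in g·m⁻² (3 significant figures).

zinc: T≤10 °C ⇒ hinge +0.038·(3.3−10) = -0.2546
  SO₂ term: 0.0129·71.6^0.44·exp(0.046·81-0.2546) = 2.719
  Cl⁻ term: 0.0175·282.5^0.57·exp(0.008·81+0.085·3.3) = 1.105
  sum: 2.719 + 1.105 → r_corr = 3.824 μm/a
Long-term exponent b (ISO 9224 Table 2, B1) = 0.813
  D(5) = 3.824 × 5^0.813 = 3.824 × 3.701 = 14.15 μm
  Mass loss = 14.15 μm × 7.14 g/cm³ = 101 g·m⁻²

D(5) = 101 g·m⁻²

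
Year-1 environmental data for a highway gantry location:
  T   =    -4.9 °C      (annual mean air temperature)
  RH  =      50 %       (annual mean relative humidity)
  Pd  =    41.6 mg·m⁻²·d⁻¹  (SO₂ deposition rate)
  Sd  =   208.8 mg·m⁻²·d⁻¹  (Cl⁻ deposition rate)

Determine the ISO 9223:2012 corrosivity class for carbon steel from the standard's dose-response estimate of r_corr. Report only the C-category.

C2

carbon steel: temperature factor f = +0.150·(-14.9) = -2.2350
  sulphur-dioxide contribution → 3.577 μm/a
  chloride contribution → 11.98 μm/a
  total first-year rate 15.55 μm/a
ISO 9223 Table 2 (carbon steel): 1.3 < 15.6 ≤ 25 μm/a ⇒ C2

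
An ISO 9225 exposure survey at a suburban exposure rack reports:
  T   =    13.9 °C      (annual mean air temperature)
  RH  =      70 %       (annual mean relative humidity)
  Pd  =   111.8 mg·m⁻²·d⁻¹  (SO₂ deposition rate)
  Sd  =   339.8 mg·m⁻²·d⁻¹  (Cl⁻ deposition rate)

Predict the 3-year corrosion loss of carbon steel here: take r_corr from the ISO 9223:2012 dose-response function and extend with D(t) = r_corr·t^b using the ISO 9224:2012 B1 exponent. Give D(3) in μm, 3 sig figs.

D(3) = 238 μm

carbon steel: T>10 °C ⇒ hinge -0.054·(13.9−10) = -0.2106
  sulphur-dioxide contribution → 67.56 μm/a
  chloride contribution → 66.47 μm/a
  total first-year rate 134 μm/a
Long-term exponent b (ISO 9224 Table 2, B1) = 0.523
  D(3) = 134 × 3^0.523 = 134 × 1.776 = 238.1 μm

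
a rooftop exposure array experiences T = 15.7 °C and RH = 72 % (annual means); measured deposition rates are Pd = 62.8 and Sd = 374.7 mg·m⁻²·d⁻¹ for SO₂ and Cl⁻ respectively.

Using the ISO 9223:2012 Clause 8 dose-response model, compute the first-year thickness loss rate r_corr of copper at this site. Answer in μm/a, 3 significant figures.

copper: temperature factor f = -0.080·(5.7) = -0.4560
  Pd branch = 0.0053·Pd^0.26·e^(0.059·RH+f) = 0.6896 μm/a
  Cl⁻ term: 0.01025·374.7^0.27·exp(0.036·72+0.049·15.7) = 1.464
  sum: 0.6896 + 1.464 → r_corr = 2.153 μm/a

r_corr = 2.15 μm/a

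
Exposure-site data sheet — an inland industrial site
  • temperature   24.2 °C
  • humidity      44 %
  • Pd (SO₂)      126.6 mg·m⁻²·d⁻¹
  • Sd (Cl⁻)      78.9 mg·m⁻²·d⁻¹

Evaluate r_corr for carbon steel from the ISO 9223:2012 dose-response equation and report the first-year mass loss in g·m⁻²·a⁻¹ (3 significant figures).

r_corr = 328 g·m⁻²·a⁻¹

carbon steel: f(T) = -0.054·(T−10) [T>10 °C] = -0.7668
  Pd branch = 1.77·Pd^0.52·e^(0.02·RH+f) = 24.57 μm/a
  Sd branch = 0.102·Sd^0.62·e^(0.033·RH+0.04·T) = 17.21 μm/a
  r_corr = 24.57 + 17.21 = 41.78 μm/a
Convert to mass loss: 41.78 μm/a × 7.85 g/cm³ = 328 g·m⁻²·a⁻¹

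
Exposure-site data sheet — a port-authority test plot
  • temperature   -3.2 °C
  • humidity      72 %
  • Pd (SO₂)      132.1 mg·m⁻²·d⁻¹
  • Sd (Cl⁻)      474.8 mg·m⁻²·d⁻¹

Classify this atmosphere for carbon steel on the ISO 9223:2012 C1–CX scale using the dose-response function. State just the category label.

C4

carbon steel: f(T) = +0.150·(T−10) [T≤10 °C] = -1.9800
  SO₂ term: 1.77·132.1^0.52·exp(0.02·72-1.9800) = 13.07
  Sd branch = 0.102·Sd^0.62·e^(0.033·RH+0.04·T) = 44.09 μm/a
  sum: 13.07 + 44.09 → r_corr = 57.16 μm/a
Category bounds: 50…80 μm/a bracket r_corr ⇒ C4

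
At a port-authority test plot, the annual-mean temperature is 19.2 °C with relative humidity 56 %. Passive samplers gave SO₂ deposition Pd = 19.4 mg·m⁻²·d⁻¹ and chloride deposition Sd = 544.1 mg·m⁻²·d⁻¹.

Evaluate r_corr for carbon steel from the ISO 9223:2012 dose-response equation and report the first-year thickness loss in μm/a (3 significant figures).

carbon steel: T>10 °C ⇒ hinge -0.054·(19.2−10) = -0.4968
  SO₂ term: 1.77·19.4^0.52·exp(0.02·56-0.4968) = 15.43
  Sd branch = 0.102·Sd^0.62·e^(0.033·RH+0.04·T) = 69.32 μm/a
  sum: 15.43 + 69.32 → r_corr = 84.74 μm/a

r_corr = 84.7 μm/a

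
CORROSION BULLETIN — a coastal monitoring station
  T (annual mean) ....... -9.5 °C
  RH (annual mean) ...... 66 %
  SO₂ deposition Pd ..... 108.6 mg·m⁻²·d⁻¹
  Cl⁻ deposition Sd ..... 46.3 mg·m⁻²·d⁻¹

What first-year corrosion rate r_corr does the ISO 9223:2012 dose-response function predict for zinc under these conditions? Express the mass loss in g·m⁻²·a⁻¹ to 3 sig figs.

zinc: T≤10 °C ⇒ hinge +0.038·(-9.5−10) = -0.7410
  SO₂ term: 0.0129·108.6^0.44·exp(0.046·66-0.7410) = 1.007
  Sd branch = 0.0175·Sd^0.57·e^(0.008·RH+0.085·T) = 0.1178 μm/a
  r_corr = 1.007 + 0.1178 = 1.125 μm/a
Convert to mass loss: 1.125 μm/a × 7.14 g/cm³ = 8.031 g·m⁻²·a⁻¹

r_corr = 8.03 g·m⁻²·a⁻¹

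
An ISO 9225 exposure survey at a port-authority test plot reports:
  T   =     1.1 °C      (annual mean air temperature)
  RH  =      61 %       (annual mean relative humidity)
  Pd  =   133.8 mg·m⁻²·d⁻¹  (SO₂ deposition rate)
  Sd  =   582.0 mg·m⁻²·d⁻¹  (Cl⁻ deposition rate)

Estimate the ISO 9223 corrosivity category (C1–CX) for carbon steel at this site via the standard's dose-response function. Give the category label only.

C4

carbon steel: T≤10 °C ⇒ hinge +0.150·(1.1−10) = -1.3350
  SO₂ term: 1.77·133.8^0.52·exp(0.02·61-1.3350) = 20.13
  Cl⁻ term: 0.102·582.0^0.62·exp(0.033·61+0.04·1.1) = 41.32
  sum: 20.13 + 41.32 → r_corr = 61.45 μm/a
Category bounds: 50…80 μm/a bracket r_corr ⇒ C4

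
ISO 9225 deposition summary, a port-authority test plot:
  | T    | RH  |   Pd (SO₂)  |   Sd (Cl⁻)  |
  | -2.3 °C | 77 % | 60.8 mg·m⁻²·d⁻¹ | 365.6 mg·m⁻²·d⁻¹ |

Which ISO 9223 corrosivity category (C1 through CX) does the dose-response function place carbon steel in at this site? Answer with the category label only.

carbon steel: f(T) = +0.150·(T−10) [T≤10 °C] = -1.8450
  Pd branch = 1.77·Pd^0.52·e^(0.02·RH+f) = 11.04 μm/a
  Sd branch = 0.102·Sd^0.62·e^(0.033·RH+0.04·T) = 45.84 μm/a
  r_corr = 11.04 + 45.84 = 56.89 μm/a
56.9 μm/a falls in (50, 80] for carbon steel → category C4

C4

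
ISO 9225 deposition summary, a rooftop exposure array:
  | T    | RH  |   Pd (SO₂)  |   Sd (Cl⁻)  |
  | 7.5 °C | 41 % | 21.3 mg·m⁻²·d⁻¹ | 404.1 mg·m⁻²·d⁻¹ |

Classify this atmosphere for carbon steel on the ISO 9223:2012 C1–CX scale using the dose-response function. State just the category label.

C3

carbon steel: f(T) = +0.150·(T−10) [T≤10 °C] = -0.3750
  sulphur-dioxide contribution → 13.55 μm/a
  chloride contribution → 22 μm/a
  total first-year rate 35.56 μm/a
35.6 μm/a falls in (25, 50] for carbon steel → category C3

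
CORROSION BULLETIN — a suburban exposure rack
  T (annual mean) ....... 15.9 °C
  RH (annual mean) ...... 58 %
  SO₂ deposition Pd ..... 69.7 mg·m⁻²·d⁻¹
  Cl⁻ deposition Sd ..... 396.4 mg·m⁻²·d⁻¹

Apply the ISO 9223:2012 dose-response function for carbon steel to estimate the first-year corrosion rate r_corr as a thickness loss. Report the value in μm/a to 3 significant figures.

carbon steel: temperature factor f = -0.054·(5.9) = -0.3186
  SO₂ term: 1.77·69.7^0.52·exp(0.02·58-0.3186) = 37.31
  Sd branch = 0.102·Sd^0.62·e^(0.033·RH+0.04·T) = 53.32 μm/a
  sum: 37.31 + 53.32 → r_corr = 90.63 μm/a

r_corr = 90.6 μm/a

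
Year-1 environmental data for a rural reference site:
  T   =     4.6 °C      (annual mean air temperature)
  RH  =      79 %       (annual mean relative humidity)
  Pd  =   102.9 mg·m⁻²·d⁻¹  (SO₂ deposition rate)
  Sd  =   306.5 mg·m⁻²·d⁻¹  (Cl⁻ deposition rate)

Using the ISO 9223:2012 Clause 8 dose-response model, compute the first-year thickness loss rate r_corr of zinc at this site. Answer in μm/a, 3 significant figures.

r_corr = 4.33 μm/a

zinc: temperature factor f = +0.038·(-5.4) = -0.2052
  Pd branch = 0.0129·Pd^0.44·e^(0.046·RH+f) = 3.056 μm/a
  Sd branch = 0.0175·Sd^0.57·e^(0.008·RH+0.085·T) = 1.272 μm/a
  r_corr = 3.056 + 1.272 = 4.328 μm/a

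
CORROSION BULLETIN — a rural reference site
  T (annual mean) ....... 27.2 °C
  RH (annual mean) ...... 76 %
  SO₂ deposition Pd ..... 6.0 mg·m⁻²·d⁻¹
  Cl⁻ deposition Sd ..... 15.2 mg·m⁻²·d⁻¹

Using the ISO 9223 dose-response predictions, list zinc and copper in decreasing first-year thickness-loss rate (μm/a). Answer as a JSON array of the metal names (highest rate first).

["zinc", "copper"]

zinc: f(T) = -0.071·(T−10) [T>10 °C] = -1.2212
  sulphur-dioxide contribution → 0.276 μm/a
  chloride contribution → 1.53 μm/a
  total first-year rate 1.806 μm/a
copper: f(T) = -0.080·(T−10) [T>10 °C] = -1.3760
  sulphur-dioxide contribution → 0.189 μm/a
  chloride contribution → 1.25 μm/a
  ⇒ r_corr(copper) = 1.439 μm/a
Ordering by μm/a: zinc (1.81) > copper (1.44)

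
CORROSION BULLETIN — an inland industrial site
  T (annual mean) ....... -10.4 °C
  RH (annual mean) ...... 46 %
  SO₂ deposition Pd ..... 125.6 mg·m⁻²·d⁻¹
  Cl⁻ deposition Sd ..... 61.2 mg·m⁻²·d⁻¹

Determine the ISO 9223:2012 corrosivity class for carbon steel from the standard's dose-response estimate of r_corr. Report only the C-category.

carbon steel: temperature factor f = +0.150·(-20.4) = -3.0600
  sulphur-dioxide contribution → 2.571 μm/a
  chloride contribution → 3.935 μm/a
  total first-year rate 6.506 μm/a
Category bounds: 1.3…25 μm/a bracket r_corr ⇒ C2

C2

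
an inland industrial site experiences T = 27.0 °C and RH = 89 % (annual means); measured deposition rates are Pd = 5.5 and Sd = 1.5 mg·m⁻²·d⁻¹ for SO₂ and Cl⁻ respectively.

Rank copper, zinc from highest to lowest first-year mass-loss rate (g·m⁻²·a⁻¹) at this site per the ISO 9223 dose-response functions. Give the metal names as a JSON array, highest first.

["copper", "zinc"]

copper: f(T) = -0.080·(T−10) [T>10 °C] = -1.3600
  Pd branch = 0.0053·Pd^0.26·e^(0.059·RH+f) = 0.4042 μm/a
  Sd branch = 0.01025·Sd^0.27·e^(0.036·RH+0.049·T) = 1.058 μm/a
  r_corr = 0.4042 + 1.058 = 1.462 μm/a
  mass loss = 1.462 μm/a × 8.96 g/cm³ = 13.1 g·m⁻²·a⁻¹
zinc: f(T) = -0.071·(T−10) [T>10 °C] = -1.2070
  SO₂ term: 0.0129·5.5^0.44·exp(0.046·89-1.2070) = 0.49
  Sd branch = 0.0175·Sd^0.57·e^(0.008·RH+0.085·T) = 0.446 μm/a
  sum: 0.49 + 0.446 → r_corr = 0.936 μm/a
  mass loss = 0.936 μm/a × 7.14 g/cm³ = 6.683 g·m⁻²·a⁻¹
Ordering by g·m⁻²·a⁻¹: copper (13.1) > zinc (6.68)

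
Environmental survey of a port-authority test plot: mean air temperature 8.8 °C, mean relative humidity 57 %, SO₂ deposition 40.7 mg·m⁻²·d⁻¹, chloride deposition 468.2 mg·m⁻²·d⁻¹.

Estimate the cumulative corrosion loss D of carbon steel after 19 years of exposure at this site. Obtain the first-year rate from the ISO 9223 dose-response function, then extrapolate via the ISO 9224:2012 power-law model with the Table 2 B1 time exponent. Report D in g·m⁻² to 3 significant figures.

carbon steel: T≤10 °C ⇒ hinge +0.150·(8.8−10) = -0.1800
  sulphur-dioxide contribution → 31.76 μm/a
  chloride contribution → 43.06 μm/a
  ⇒ r_corr(carbon steel) = 74.82 μm/a
Power-law: D(19) = r_corr · 19^0.523
  D(19) = 74.82 × 19^0.523 = 74.82 × 4.664 = 349 μm
  Mass loss = 349 μm × 7.85 g/cm³ = 2739 g·m⁻²

D(19) = 2.74e+03 g·m⁻²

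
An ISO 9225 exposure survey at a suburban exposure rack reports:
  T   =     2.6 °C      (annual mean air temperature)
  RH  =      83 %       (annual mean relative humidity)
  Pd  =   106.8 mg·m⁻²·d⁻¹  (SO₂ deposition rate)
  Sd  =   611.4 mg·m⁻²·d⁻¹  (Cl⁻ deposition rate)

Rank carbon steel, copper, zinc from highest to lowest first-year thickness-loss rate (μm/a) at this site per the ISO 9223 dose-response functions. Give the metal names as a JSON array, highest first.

carbon steel: f(T) = +0.150·(T−10) [T≤10 °C] = -1.1100
  SO₂ term: 1.77·106.8^0.52·exp(0.02·83-1.1100) = 34.81
  Cl⁻ term: 0.102·611.4^0.62·exp(0.033·83+0.04·2.6) = 93.5
  sum: 34.81 + 93.5 → r_corr = 128.3 μm/a
copper: temperature factor f = +0.126·(-7.4) = -0.9324
  Pd branch = 0.0053·Pd^0.26·e^(0.059·RH+f) = 0.9408 μm/a
  Cl⁻ term: 0.01025·611.4^0.27·exp(0.036·83+0.049·2.6) = 1.306
  sum: 0.9408 + 1.306 → r_corr = 2.247 μm/a
zinc: T≤10 °C ⇒ hinge +0.038·(2.6−10) = -0.2812
  SO₂ term: 0.0129·106.8^0.44·exp(0.046·83-0.2812) = 3.461
  Sd branch = 0.0175·Sd^0.57·e^(0.008·RH+0.085·T) = 1.643 μm/a
  r_corr = 3.461 + 1.643 = 5.104 μm/a
Ordering by μm/a: carbon steel (128) > zinc (5.1) > copper (2.25)

["carbon steel", "zinc", "copper"]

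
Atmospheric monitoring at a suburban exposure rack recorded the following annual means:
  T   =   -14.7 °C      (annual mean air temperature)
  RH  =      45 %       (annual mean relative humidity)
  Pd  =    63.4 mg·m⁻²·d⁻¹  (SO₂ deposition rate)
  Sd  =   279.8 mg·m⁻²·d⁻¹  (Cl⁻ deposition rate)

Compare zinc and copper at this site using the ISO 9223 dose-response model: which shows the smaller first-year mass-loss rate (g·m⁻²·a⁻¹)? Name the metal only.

zinc: f(T) = +0.038·(T−10) [T≤10 °C] = -0.9386
  sulphur-dioxide contribution → 0.2482 μm/a
  chloride contribution → 0.1784 μm/a
  total first-year rate 0.4267 μm/a
  mass loss = 0.4267 μm/a × 7.14 g/cm³ = 3.046 g·m⁻²·a⁻¹
copper: f(T) = +0.126·(T−10) [T≤10 °C] = -3.1122
  sulphur-dioxide contribution → 0.009869 μm/a
  chloride contribution → 0.1154 μm/a
  total first-year rate 0.1252 μm/a
  mass loss = 0.1252 μm/a × 8.96 g/cm³ = 1.122 g·m⁻²·a⁻¹
Ordering by g·m⁻²·a⁻¹: zinc (3.05) > copper (1.12)

copper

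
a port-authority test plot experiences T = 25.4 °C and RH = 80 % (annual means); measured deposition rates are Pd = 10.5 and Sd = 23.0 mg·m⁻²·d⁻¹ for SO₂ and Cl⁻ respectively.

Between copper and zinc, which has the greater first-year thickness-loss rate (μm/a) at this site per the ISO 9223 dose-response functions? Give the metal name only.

zinc

copper: T>10 °C ⇒ hinge -0.080·(25.4−10) = -1.2320
  sulphur-dioxide contribution → 0.3196 μm/a
  chloride contribution → 1.478 μm/a
  total first-year rate 1.798 μm/a
zinc: T>10 °C ⇒ hinge -0.071·(25.4−10) = -1.0934
  sulphur-dioxide contribution → 0.4822 μm/a
  chloride contribution → 1.717 μm/a
  ⇒ r_corr(zinc) = 2.199 μm/a
Ordering by μm/a: zinc (2.2) > copper (1.8)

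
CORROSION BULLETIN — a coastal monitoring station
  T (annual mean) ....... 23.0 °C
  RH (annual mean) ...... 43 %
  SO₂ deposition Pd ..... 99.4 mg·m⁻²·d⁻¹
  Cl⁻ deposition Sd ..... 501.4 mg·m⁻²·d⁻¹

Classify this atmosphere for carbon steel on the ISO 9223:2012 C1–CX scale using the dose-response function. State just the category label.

carbon steel: temperature factor f = -0.054·(13.0) = -0.7020
  sulphur-dioxide contribution → 22.66 μm/a
  chloride contribution → 49.95 μm/a
  total first-year rate 72.61 μm/a
ISO 9223 Table 2 (carbon steel): 50 < 72.6 ≤ 80 μm/a ⇒ C4

C4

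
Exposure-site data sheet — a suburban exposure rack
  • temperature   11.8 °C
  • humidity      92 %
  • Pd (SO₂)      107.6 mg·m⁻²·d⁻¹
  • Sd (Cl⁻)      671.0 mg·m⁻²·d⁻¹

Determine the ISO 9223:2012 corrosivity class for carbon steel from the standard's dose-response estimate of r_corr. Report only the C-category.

carbon steel: f(T) = -0.054·(T−10) [T>10 °C] = -0.0972
  SO₂ term: 1.77·107.6^0.52·exp(0.02·92-0.0972) = 115.2
  Cl⁻ term: 0.102·671.0^0.62·exp(0.033·92+0.04·11.8) = 192.6
  r_corr = 115.2 + 192.6 = 307.8 μm/a
308 μm/a falls in (200, 700] for carbon steel → category CX

CX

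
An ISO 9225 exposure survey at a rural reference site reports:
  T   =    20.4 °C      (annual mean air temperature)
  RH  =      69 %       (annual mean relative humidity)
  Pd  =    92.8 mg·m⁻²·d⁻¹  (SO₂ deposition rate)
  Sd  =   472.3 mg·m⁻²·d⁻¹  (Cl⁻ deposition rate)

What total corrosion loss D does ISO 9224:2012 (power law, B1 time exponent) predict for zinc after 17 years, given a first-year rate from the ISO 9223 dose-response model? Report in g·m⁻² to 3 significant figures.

zinc: temperature factor f = -0.071·(10.4) = -0.7384
  SO₂ term: 0.0129·92.8^0.44·exp(0.046·69-0.7384) = 1.082
  Sd branch = 0.0175·Sd^0.57·e^(0.008·RH+0.085·T) = 5.756 μm/a
  sum: 1.082 + 5.756 → r_corr = 6.838 μm/a
Long-term exponent b (ISO 9224 Table 2, B1) = 0.813
  D(17) = 6.838 × 17^0.813 = 6.838 × 10.01 = 68.43 μm
  Mass loss = 68.43 μm × 7.14 g/cm³ = 488.6 g·m⁻²

D(17) = 489 g·m⁻²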